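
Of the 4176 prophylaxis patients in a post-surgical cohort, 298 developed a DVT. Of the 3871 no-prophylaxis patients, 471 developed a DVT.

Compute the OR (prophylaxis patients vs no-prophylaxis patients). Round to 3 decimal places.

OR = (298 × 3400) / (3878 × 471) = 1013200/1826538 ≈ 0.555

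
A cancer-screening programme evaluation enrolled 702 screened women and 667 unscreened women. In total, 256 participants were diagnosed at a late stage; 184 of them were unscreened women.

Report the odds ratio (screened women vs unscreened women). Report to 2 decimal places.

0.30

screened women with the outcome: 256 − 184 = 72
screened women without the outcome: 702 − 72 = 630
unscreened women without the outcome: 667 − 184 = 483
OR = (72 × 483) / (630 × 184) = 34776/115920 ≈ 0.30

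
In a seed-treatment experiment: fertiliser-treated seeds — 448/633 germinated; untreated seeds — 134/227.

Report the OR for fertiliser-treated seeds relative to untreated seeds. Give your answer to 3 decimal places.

odds, fertiliser-treated seeds = 448/185 = 2.4216
odds, untreated seeds = 134/93 = 1.4409
OR = 2.4216 / 1.4409 = 1.681

OR ≈ 1.681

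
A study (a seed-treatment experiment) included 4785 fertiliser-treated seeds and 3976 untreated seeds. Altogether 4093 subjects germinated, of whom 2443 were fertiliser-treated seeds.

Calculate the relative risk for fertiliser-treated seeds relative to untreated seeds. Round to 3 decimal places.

fertiliser-treated seeds without the outcome: 4785 − 2443 = 2342
untreated seeds with the outcome: 4093 − 2443 = 1650
untreated seeds without the outcome: 3976 − 1650 = 2326
risk, fertiliser-treated seeds = 2443/4785 = 0.5106
risk, untreated seeds = 1650/3976 = 0.4150
RR = 0.5106 / 0.4150 = 1.230

1.230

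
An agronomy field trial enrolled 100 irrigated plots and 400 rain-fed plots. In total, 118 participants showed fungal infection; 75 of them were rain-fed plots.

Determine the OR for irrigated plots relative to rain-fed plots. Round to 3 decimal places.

3.269

irrigated plots with the outcome: 118 − 75 = 43
irrigated plots without the outcome: 100 − 43 = 57
rain-fed plots without the outcome: 400 − 75 = 325
OR = (43 × 325) / (57 × 75) = 13975/4275 ≈ 3.269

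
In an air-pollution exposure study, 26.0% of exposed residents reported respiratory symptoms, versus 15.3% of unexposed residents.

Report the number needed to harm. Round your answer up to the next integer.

absolute risk difference = 0.107000
1 / 0.107000 = 9.346 → round up → 10

10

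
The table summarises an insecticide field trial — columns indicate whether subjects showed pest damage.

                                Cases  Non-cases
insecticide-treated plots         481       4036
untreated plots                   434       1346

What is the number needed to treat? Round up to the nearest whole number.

NNT = 8

risk, insecticide-treated plots = 481/4517 = 0.106487
risk, untreated plots = 434/1780 = 0.243820
absolute risk difference = 0.137334
1 / 0.137334 = 7.282 → round up → 8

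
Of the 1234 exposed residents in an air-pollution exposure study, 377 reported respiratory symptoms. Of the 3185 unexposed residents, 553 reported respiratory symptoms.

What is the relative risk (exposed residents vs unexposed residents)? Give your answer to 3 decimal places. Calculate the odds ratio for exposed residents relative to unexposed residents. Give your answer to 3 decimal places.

risk, exposed residents = 377/1234 = 0.3055
risk, unexposed residents = 553/3185 = 0.1736
RR = 0.3055 / 0.1736 = 1.760
OR = (377 × 2632) / (857 × 553) = 992264/473921 ≈ 2.094

RR = 1.760; OR = 2.094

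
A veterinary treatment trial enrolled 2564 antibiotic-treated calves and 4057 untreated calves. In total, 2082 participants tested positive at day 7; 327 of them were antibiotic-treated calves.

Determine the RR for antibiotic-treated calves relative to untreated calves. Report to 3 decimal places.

RR: 0.295

antibiotic-treated calves without the outcome: 2564 − 327 = 2237
untreated calves with the outcome: 2082 − 327 = 1755
untreated calves without the outcome: 4057 − 1755 = 2302
risk, antibiotic-treated calves = 327/2564 = 0.1275
risk, untreated calves = 1755/4057 = 0.4326
RR = 0.1275 / 0.4326 = 0.295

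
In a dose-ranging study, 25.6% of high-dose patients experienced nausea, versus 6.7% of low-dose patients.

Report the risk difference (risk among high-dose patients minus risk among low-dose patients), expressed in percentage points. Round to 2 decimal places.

18.90

risk difference = 0.2560 − 0.0670 = 0.1890 → 18.90 percentage points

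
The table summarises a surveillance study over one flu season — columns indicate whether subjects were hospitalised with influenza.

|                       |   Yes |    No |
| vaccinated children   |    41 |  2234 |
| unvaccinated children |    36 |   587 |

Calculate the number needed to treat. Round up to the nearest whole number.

risk, vaccinated children = 41/2275 = 0.018022
risk, unvaccinated children = 36/623 = 0.057785
absolute risk difference = 0.039763
1 / 0.039763 = 25.149 → round up → 26

NNT ≈ 26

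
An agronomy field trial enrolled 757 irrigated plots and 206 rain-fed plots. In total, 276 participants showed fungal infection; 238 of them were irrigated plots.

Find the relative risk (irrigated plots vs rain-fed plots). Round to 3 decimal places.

RR = 1.704

irrigated plots without the outcome: 757 − 238 = 519
rain-fed plots with the outcome: 276 − 238 = 38
rain-fed plots without the outcome: 206 − 38 = 168
risk, irrigated plots = 238/757 = 0.3144
risk, rain-fed plots = 38/206 = 0.1845
RR = 0.3144 / 0.1845 = 1.704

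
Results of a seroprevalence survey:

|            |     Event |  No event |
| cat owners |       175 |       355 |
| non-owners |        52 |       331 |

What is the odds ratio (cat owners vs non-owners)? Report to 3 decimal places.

OR ≈ 3.138

odds, cat owners = 175/355 = 0.4930
odds, non-owners = 52/331 = 0.1571
OR = 0.4930 / 0.1571 = 3.138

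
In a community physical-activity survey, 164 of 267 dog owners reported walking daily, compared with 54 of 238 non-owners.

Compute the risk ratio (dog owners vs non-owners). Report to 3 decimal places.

RR = 2.707

risk, dog owners = 164/267 = 0.6142
risk, non-owners = 54/238 = 0.2269
RR = 0.6142 / 0.2269 = 2.707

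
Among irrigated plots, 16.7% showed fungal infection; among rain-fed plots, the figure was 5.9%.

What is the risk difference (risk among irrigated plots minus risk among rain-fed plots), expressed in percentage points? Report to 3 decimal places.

risk difference = 0.1670 − 0.0590 = 0.1080 → 10.800 percentage points

RD: 10.800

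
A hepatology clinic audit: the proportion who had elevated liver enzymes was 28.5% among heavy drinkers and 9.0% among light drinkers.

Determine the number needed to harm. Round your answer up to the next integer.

NNH: 6

absolute risk difference = 0.195000
1 / 0.195000 = 5.128 → round up → 6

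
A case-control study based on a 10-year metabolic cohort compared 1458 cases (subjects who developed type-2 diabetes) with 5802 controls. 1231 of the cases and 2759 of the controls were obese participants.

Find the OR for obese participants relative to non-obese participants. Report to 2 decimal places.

OR = (1231 × 3043) / (2759 × 227) = 3745933/626293 ≈ 5.98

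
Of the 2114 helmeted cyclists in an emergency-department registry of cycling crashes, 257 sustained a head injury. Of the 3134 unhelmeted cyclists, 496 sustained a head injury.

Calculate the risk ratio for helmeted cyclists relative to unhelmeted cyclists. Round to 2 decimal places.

RR = 0.77

risk, helmeted cyclists = 257/2114 = 0.1216
risk, unhelmeted cyclists = 496/3134 = 0.1583
RR = 0.1216 / 0.1583 = 0.77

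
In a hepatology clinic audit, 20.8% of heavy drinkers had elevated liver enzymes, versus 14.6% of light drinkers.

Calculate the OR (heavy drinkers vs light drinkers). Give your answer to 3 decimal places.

OR ≈ 1.536

odds, heavy drinkers = 0.2080/0.7920 = 0.2626
odds, light drinkers = 0.1460/0.8540 = 0.1710
OR = 0.2626 / 0.1710 = 1.536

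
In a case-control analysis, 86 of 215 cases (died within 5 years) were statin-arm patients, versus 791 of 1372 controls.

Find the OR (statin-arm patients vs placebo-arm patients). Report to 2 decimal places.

OR = (86 × 581) / (791 × 129) = 49966/102039 ≈ 0.49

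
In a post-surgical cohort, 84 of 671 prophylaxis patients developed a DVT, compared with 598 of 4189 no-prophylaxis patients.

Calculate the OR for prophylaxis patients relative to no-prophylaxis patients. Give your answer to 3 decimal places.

odds, prophylaxis patients = 84/587 = 0.1431
odds, no-prophylaxis patients = 598/3591 = 0.1665
OR = 0.1431 / 0.1665 = 0.859

OR: 0.859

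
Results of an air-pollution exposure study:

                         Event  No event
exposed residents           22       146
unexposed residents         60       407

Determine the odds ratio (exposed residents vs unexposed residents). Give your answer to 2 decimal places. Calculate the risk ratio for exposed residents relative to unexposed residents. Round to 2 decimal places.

OR = (22 × 407) / (146 × 60) = 8954/8760 ≈ 1.02
risk, exposed residents = 22/168 = 0.1310
risk, unexposed residents = 60/467 = 0.1285
RR = 0.1310 / 0.1285 = 1.02

OR = 1.02; RR = 1.02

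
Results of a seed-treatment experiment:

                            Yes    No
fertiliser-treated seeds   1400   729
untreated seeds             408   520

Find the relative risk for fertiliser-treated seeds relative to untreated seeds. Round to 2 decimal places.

RR = 1.50

risk, fertiliser-treated seeds = 1400/2129 = 0.6576
risk, untreated seeds = 408/928 = 0.4397
RR = 0.6576 / 0.4397 = 1.50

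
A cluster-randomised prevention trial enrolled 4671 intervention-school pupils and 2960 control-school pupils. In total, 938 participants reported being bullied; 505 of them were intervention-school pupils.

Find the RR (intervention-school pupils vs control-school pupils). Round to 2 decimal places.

intervention-school pupils without the outcome: 4671 − 505 = 4166
control-school pupils with the outcome: 938 − 505 = 433
control-school pupils without the outcome: 2960 − 433 = 2527
risk, intervention-school pupils = 505/4671 = 0.1081
risk, control-school pupils = 433/2960 = 0.1463
RR = 0.1081 / 0.1463 = 0.74

0.74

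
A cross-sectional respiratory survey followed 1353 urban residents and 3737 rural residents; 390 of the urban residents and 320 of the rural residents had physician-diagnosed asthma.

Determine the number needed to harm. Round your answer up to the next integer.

NNH: 5

risk, urban residents = 390/1353 = 0.288248
risk, rural residents = 320/3737 = 0.085630
absolute risk difference = 0.202618
1 / 0.202618 = 4.935 → round up → 5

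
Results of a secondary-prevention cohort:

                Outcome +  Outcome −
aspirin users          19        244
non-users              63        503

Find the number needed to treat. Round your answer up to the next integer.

risk, aspirin users = 19/263 = 0.072243
risk, non-users = 63/566 = 0.111307
absolute risk difference = 0.039064
1 / 0.039064 = 25.599 → round up → 26

26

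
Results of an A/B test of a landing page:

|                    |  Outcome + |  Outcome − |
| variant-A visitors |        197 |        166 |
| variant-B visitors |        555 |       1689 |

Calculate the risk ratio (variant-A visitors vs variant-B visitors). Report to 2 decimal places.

RR = 2.19

risk, variant-A visitors = 197/363 = 0.5427
risk, variant-B visitors = 555/2244 = 0.2473
RR = 0.5427 / 0.2473 = 2.19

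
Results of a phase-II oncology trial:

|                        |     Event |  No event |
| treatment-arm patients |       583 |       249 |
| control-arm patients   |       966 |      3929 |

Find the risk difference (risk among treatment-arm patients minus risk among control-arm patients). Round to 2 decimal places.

risk, treatment-arm patients = 583/832 = 0.7007
risk, control-arm patients = 966/4895 = 0.1973
risk difference = 0.7007 − 0.1973 = 0.50

RD ≈ 0.50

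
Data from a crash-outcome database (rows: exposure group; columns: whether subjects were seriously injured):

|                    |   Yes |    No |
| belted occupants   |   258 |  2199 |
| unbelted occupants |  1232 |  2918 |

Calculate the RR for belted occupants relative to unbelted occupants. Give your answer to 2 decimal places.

0.35

risk, belted occupants = 258/2457 = 0.1050
risk, unbelted occupants = 1232/4150 = 0.2969
RR = 0.1050 / 0.2969 = 0.35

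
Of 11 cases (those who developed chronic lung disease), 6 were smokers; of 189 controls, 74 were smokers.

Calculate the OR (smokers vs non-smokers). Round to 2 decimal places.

OR = (6 × 115) / (74 × 5) = 690/370 ≈ 1.86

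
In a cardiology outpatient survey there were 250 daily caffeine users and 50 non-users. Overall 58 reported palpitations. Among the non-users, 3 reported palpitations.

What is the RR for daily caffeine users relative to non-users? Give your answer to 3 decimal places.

RR = 3.667

daily caffeine users with the outcome: 58 − 3 = 55
daily caffeine users without the outcome: 250 − 55 = 195
non-users without the outcome: 50 − 3 = 47
risk, daily caffeine users = 55/250 = 0.2200
risk, non-users = 3/50 = 0.0600
RR = 0.2200 / 0.0600 = 3.667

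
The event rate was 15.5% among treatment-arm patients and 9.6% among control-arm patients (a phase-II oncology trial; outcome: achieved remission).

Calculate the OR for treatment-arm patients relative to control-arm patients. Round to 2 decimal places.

odds, treatment-arm patients = 0.1550/0.8450 = 0.1834
odds, control-arm patients = 0.0960/0.9040 = 0.1062
OR = 0.1834 / 0.1062 = 1.73

OR = 1.73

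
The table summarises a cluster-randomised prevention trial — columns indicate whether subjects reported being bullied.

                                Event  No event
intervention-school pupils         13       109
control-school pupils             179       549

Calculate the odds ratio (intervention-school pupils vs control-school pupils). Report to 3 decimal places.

odds, intervention-school pupils = 13/109 = 0.1193
odds, control-school pupils = 179/549 = 0.3260
OR = 0.1193 / 0.3260 = 0.366

OR ≈ 0.366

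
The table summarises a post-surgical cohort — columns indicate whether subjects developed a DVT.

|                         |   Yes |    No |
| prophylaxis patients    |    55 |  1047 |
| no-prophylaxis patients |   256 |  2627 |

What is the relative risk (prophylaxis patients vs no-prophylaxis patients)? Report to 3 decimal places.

risk, prophylaxis patients = 55/1102 = 0.04991
risk, no-prophylaxis patients = 256/2883 = 0.08880
RR = 0.04991 / 0.08880 = 0.562

0.562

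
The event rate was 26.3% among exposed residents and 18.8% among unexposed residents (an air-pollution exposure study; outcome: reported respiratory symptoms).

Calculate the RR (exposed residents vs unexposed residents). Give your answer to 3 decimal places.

RR = 0.2630 / 0.1880 = 1.399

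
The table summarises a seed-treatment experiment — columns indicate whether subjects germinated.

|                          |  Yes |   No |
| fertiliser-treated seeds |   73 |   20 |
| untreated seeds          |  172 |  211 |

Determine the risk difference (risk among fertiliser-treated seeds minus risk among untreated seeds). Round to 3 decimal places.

risk, fertiliser-treated seeds = 73/93 = 0.7849
risk, untreated seeds = 172/383 = 0.4491
risk difference = 0.7849 − 0.4491 = 0.336

0.336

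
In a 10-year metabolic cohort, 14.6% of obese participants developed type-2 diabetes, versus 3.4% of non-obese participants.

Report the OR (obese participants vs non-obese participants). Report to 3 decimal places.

OR ≈ 4.857

odds, obese participants = 0.14600/0.85400 = 0.17096
odds, non-obese participants = 0.03400/0.96600 = 0.03520
OR = 0.17096 / 0.03520 = 4.857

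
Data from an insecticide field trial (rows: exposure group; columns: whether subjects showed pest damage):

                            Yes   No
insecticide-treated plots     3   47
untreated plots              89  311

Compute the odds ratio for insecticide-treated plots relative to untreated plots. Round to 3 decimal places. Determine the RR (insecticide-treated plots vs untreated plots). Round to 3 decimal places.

OR = (3 × 311) / (47 × 89) = 933/4183 ≈ 0.223
risk, insecticide-treated plots = 3/50 = 0.0600
risk, untreated plots = 89/400 = 0.2225
RR = 0.0600 / 0.2225 = 0.270

OR = 0.223; RR = 0.270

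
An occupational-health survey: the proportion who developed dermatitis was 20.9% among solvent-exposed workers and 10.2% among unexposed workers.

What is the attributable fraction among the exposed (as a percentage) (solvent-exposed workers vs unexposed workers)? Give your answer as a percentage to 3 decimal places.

AR% = (0.2090 − 0.1020) / 0.2090 = 0.5120 → 51.196%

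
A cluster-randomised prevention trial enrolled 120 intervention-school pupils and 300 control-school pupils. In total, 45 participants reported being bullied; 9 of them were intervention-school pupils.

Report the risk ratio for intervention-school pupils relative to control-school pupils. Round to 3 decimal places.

intervention-school pupils without the outcome: 120 − 9 = 111
control-school pupils with the outcome: 45 − 9 = 36
control-school pupils without the outcome: 300 − 36 = 264
risk, intervention-school pupils = 9/120 = 0.0750
risk, control-school pupils = 36/300 = 0.1200
RR = 0.0750 / 0.1200 = 0.625

RR: 0.625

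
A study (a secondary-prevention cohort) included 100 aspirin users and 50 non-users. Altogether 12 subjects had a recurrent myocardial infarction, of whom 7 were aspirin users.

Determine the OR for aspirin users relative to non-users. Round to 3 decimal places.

0.677

aspirin users without the outcome: 100 − 7 = 93
non-users with the outcome: 12 − 7 = 5
non-users without the outcome: 50 − 5 = 45
OR = (7 × 45) / (93 × 5) = 315/465 ≈ 0.677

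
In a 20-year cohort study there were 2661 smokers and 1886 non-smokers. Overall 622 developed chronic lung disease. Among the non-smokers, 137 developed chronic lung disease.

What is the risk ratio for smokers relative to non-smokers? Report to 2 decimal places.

RR: 2.51

smokers with the outcome: 622 − 137 = 485
smokers without the outcome: 2661 − 485 = 2176
non-smokers without the outcome: 1886 − 137 = 1749
risk, smokers = 485/2661 = 0.1823
risk, non-smokers = 137/1886 = 0.0726
RR = 0.1823 / 0.0726 = 2.51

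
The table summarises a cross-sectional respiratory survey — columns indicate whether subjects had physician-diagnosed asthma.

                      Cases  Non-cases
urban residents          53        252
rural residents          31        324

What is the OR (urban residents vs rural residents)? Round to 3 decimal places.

OR = (53 × 324) / (252 × 31) = 17172/7812 ≈ 2.198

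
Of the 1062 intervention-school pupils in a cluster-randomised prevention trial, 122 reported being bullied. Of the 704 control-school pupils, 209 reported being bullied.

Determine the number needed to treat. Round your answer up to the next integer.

risk, intervention-school pupils = 122/1062 = 0.114878
risk, control-school pupils = 209/704 = 0.296875
absolute risk difference = 0.181997
1 / 0.181997 = 5.495 → round up → 6

NNT = 6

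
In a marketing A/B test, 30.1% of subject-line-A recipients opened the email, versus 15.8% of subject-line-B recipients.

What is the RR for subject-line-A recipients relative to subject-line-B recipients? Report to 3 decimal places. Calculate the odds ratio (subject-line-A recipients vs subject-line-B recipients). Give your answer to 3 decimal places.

RR = 0.3010 / 0.1580 = 1.905
odds, subject-line-A recipients = 0.3010/0.6990 = 0.4306
odds, subject-line-B recipients = 0.1580/0.8420 = 0.1876
OR = 0.4306 / 0.1876 = 2.295

RR = 1.905; OR = 2.295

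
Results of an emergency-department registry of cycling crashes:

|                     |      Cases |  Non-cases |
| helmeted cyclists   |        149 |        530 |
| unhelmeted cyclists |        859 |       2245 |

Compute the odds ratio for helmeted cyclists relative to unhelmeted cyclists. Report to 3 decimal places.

OR = (149 × 2245) / (530 × 859) = 334505/455270 ≈ 0.735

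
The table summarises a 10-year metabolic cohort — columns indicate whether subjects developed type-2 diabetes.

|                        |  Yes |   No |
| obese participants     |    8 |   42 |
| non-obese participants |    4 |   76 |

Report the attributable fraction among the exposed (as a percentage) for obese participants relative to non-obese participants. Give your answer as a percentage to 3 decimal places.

risk, obese participants = 8/50 = 0.1600
risk, non-obese participants = 4/80 = 0.0500
AR% = (0.1600 − 0.0500) / 0.1600 = 0.6875 → 68.750%

68.750%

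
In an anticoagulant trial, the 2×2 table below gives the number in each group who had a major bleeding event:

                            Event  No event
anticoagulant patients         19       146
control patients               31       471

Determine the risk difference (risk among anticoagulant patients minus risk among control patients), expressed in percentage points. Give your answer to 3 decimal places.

risk, anticoagulant patients = 19/165 = 0.1152
risk, control patients = 31/502 = 0.0618
risk difference = 0.1152 − 0.0618 = 0.0534 → 5.340 percentage points

5.340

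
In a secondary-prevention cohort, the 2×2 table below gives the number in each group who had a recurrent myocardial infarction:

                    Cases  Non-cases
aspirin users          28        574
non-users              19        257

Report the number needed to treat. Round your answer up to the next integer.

45

risk, aspirin users = 28/602 = 0.046512
risk, non-users = 19/276 = 0.068841
absolute risk difference = 0.022329
1 / 0.022329 = 44.785 → round up → 45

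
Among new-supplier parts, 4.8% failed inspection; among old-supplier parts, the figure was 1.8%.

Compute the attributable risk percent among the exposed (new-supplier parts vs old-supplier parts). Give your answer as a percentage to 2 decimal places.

AR% = (0.04800 − 0.01800) / 0.04800 = 0.6250 → 62.50%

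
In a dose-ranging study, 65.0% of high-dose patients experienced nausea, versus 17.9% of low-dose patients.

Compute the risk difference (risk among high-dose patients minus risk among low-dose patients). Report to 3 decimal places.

risk difference = 0.6500 − 0.1790 = 0.471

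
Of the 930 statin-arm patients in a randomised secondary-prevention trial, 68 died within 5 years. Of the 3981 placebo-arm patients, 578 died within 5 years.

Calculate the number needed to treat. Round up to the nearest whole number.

14

risk, statin-arm patients = 68/930 = 0.073118
risk, placebo-arm patients = 578/3981 = 0.145190
absolute risk difference = 0.072071
1 / 0.072071 = 13.875 → round up → 14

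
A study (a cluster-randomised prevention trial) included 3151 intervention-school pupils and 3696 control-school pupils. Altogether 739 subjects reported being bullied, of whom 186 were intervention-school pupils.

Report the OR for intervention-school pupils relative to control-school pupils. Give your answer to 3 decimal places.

intervention-school pupils without the outcome: 3151 − 186 = 2965
control-school pupils with the outcome: 739 − 186 = 553
control-school pupils without the outcome: 3696 − 553 = 3143
OR = (186 × 3143) / (2965 × 553) = 584598/1639645 ≈ 0.357

OR ≈ 0.357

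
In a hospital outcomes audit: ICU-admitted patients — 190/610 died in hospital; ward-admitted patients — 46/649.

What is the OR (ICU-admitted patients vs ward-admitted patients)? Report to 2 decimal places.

odds, ICU-admitted patients = 190/420 = 0.4524
odds, ward-admitted patients = 46/603 = 0.0763
OR = 0.4524 / 0.0763 = 5.93

OR = 5.93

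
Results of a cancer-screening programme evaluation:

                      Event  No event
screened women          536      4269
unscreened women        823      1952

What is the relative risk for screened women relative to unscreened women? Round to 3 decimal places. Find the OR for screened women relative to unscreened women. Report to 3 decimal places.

RR = 0.376; OR = 0.298

risk, screened women = 536/4805 = 0.1116
risk, unscreened women = 823/2775 = 0.2966
RR = 0.1116 / 0.2966 = 0.376
OR = (536 × 1952) / (4269 × 823) = 1046272/3513387 ≈ 0.298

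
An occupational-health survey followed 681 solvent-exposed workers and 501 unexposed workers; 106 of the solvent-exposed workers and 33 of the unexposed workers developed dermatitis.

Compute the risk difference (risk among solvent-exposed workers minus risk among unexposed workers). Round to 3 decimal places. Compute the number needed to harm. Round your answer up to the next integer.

risk, solvent-exposed workers = 106/681 = 0.1557
risk, unexposed workers = 33/501 = 0.0659
risk difference = 0.1557 − 0.0659 = 0.090
absolute risk difference = 0.089785
1 / 0.089785 = 11.138 → round up → 12

RD = 0.090; NNH = 12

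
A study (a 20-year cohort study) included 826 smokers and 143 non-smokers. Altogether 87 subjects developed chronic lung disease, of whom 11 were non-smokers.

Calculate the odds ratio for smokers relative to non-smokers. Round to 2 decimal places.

1.22

smokers with the outcome: 87 − 11 = 76
smokers without the outcome: 826 − 76 = 750
non-smokers without the outcome: 143 − 11 = 132
odds, smokers = 76/750 = 0.1013
odds, non-smokers = 11/132 = 0.0833
OR = 0.1013 / 0.0833 = 1.22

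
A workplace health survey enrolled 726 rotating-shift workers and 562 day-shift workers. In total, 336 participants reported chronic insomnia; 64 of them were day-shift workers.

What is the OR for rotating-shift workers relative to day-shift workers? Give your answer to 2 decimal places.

rotating-shift workers with the outcome: 336 − 64 = 272
rotating-shift workers without the outcome: 726 − 272 = 454
day-shift workers without the outcome: 562 − 64 = 498
odds, rotating-shift workers = 272/454 = 0.5991
odds, day-shift workers = 64/498 = 0.1285
OR = 0.5991 / 0.1285 = 4.66

OR: 4.66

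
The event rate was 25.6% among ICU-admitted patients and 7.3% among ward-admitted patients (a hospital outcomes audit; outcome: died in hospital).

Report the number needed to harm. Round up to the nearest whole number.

6

absolute risk difference = 0.183000
1 / 0.183000 = 5.464 → round up → 6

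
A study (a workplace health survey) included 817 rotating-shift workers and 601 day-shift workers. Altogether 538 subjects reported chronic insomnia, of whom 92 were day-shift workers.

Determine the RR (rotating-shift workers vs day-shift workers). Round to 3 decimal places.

rotating-shift workers with the outcome: 538 − 92 = 446
rotating-shift workers without the outcome: 817 − 446 = 371
day-shift workers without the outcome: 601 − 92 = 509
risk, rotating-shift workers = 446/817 = 0.5459
risk, day-shift workers = 92/601 = 0.1531
RR = 0.5459 / 0.1531 = 3.566

RR = 3.566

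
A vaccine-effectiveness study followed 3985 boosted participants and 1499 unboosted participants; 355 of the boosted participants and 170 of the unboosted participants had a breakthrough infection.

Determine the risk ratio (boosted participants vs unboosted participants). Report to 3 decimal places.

0.786

risk, boosted participants = 355/3985 = 0.0891
risk, unboosted participants = 170/1499 = 0.1134
RR = 0.0891 / 0.1134 = 0.786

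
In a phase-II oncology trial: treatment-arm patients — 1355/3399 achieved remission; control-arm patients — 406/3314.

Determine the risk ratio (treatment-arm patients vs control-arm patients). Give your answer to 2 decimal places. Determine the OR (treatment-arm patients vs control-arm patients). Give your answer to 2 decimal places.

RR = 3.25; OR = 4.75

risk, treatment-arm patients = 1355/3399 = 0.3986
risk, control-arm patients = 406/3314 = 0.1225
RR = 0.3986 / 0.1225 = 3.25
OR = (1355 × 2908) / (2044 × 406) = 3940340/829864 ≈ 4.75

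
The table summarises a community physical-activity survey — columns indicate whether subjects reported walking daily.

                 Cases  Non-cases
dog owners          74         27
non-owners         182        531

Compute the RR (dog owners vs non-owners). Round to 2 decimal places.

RR: 2.87

risk, dog owners = 74/101 = 0.7327
risk, non-owners = 182/713 = 0.2553
RR = 0.7327 / 0.2553 = 2.87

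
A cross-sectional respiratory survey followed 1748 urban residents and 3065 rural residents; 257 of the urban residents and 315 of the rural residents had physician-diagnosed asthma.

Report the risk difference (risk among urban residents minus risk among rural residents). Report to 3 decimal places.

risk, urban residents = 257/1748 = 0.1470
risk, rural residents = 315/3065 = 0.1028
risk difference = 0.1470 − 0.1028 = 0.044

RD = 0.044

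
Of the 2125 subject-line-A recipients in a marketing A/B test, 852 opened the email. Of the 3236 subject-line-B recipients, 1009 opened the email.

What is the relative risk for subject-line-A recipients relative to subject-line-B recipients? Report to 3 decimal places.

RR: 1.286

risk, subject-line-A recipients = 852/2125 = 0.4009
risk, subject-line-B recipients = 1009/3236 = 0.3118
RR = 0.4009 / 0.3118 = 1.286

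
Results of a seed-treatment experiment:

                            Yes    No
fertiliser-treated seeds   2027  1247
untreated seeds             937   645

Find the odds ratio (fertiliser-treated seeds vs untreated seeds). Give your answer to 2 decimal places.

OR ≈ 1.12

odds, fertiliser-treated seeds = 2027/1247 = 1.6255
odds, untreated seeds = 937/645 = 1.4527
OR = 1.6255 / 1.4527 = 1.12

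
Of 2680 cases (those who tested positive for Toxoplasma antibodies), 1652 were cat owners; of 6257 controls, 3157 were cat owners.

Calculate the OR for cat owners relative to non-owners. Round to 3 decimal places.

OR = (1652 × 3100) / (3157 × 1028) = 5121200/3245396 ≈ 1.578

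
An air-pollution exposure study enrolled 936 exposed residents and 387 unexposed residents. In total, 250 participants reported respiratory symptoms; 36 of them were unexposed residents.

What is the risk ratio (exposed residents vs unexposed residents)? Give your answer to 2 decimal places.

exposed residents with the outcome: 250 − 36 = 214
exposed residents without the outcome: 936 − 214 = 722
unexposed residents without the outcome: 387 − 36 = 351
risk, exposed residents = 214/936 = 0.2286
risk, unexposed residents = 36/387 = 0.0930
RR = 0.2286 / 0.0930 = 2.46

2.46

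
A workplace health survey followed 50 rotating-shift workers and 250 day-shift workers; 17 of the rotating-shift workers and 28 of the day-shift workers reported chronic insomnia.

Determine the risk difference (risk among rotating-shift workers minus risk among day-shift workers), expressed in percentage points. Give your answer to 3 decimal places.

RD = 22.800

risk, rotating-shift workers = 17/50 = 0.3400
risk, day-shift workers = 28/250 = 0.1120
risk difference = 0.3400 − 0.1120 = 0.2280 → 22.800 percentage points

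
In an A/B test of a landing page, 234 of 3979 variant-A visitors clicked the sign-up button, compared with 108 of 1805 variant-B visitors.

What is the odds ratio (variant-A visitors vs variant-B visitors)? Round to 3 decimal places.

OR = (234 × 1697) / (3745 × 108) = 397098/404460 ≈ 0.982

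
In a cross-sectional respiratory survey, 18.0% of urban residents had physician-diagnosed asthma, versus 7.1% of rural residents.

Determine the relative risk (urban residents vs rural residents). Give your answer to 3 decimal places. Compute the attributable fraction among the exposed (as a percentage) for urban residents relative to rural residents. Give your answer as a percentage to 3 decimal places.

RR = 0.1800 / 0.0710 = 2.535
AR% = (0.1800 − 0.0710) / 0.1800 = 0.6056 → 60.556%

RR = 2.535; AR% = 60.556%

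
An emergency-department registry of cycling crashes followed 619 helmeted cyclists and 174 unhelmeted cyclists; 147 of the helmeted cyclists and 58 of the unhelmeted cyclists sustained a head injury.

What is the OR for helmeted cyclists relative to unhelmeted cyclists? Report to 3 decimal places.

OR = (147 × 116) / (472 × 58) = 17052/27376 ≈ 0.623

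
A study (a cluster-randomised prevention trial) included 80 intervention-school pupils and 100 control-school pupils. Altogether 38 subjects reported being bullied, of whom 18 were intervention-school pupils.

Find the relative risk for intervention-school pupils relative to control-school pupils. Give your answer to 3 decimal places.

intervention-school pupils without the outcome: 80 − 18 = 62
control-school pupils with the outcome: 38 − 18 = 20
control-school pupils without the outcome: 100 − 20 = 80
risk, intervention-school pupils = 18/80 = 0.2250
risk, control-school pupils = 20/100 = 0.2000
RR = 0.2250 / 0.2000 = 1.125

RR: 1.125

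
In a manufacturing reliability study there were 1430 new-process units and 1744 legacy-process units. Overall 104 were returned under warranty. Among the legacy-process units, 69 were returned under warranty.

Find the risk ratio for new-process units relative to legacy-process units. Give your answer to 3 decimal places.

new-process units with the outcome: 104 − 69 = 35
new-process units without the outcome: 1430 − 35 = 1395
legacy-process units without the outcome: 1744 − 69 = 1675
risk, new-process units = 35/1430 = 0.02448
risk, legacy-process units = 69/1744 = 0.03956
RR = 0.02448 / 0.03956 = 0.619

0.619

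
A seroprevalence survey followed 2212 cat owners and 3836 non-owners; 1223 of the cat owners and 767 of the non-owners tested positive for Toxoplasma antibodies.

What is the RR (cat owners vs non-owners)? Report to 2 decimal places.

RR: 2.77

risk, cat owners = 1223/2212 = 0.5529
risk, non-owners = 767/3836 = 0.1999
RR = 0.5529 / 0.1999 = 2.77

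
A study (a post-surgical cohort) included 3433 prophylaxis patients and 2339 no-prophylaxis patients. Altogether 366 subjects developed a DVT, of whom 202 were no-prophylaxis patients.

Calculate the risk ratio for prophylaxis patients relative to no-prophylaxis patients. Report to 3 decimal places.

prophylaxis patients with the outcome: 366 − 202 = 164
prophylaxis patients without the outcome: 3433 − 164 = 3269
no-prophylaxis patients without the outcome: 2339 − 202 = 2137
risk, prophylaxis patients = 164/3433 = 0.04777
risk, no-prophylaxis patients = 202/2339 = 0.08636
RR = 0.04777 / 0.08636 = 0.553

0.553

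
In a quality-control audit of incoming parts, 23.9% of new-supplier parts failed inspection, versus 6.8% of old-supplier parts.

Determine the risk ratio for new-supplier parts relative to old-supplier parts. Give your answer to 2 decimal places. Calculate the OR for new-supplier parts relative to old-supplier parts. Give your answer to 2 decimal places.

RR = 0.2390 / 0.0680 = 3.51
odds, new-supplier parts = 0.2390/0.7610 = 0.3141
odds, old-supplier parts = 0.0680/0.9320 = 0.0730
OR = 0.3141 / 0.0730 = 4.30

RR = 3.51; OR = 4.30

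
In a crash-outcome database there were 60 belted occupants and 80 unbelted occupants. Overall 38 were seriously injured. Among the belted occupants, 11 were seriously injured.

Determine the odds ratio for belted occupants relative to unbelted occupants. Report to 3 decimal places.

belted occupants without the outcome: 60 − 11 = 49
unbelted occupants with the outcome: 38 − 11 = 27
unbelted occupants without the outcome: 80 − 27 = 53
odds, belted occupants = 11/49 = 0.2245
odds, unbelted occupants = 27/53 = 0.5094
OR = 0.2245 / 0.5094 = 0.441

OR = 0.441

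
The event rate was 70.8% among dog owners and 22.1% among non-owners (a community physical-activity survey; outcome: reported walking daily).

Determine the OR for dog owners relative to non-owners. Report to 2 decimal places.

odds, dog owners = 0.7080/0.2920 = 2.4247
odds, non-owners = 0.2210/0.7790 = 0.2837
OR = 2.4247 / 0.2837 = 8.55

OR: 8.55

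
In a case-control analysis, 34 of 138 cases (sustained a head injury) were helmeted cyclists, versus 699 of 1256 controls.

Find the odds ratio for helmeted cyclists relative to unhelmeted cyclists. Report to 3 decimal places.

OR = (34 × 557) / (699 × 104) = 18938/72696 ≈ 0.261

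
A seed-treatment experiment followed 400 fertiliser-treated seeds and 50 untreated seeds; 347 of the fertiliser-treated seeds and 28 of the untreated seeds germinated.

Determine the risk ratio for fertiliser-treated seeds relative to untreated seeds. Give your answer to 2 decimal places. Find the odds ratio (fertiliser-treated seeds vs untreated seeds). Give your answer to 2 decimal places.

RR = 1.55; OR = 5.14

risk, fertiliser-treated seeds = 347/400 = 0.8675
risk, untreated seeds = 28/50 = 0.5600
RR = 0.8675 / 0.5600 = 1.55
odds, fertiliser-treated seeds = 347/53 = 6.5472
odds, untreated seeds = 28/22 = 1.2727
OR = 6.5472 / 1.2727 = 5.14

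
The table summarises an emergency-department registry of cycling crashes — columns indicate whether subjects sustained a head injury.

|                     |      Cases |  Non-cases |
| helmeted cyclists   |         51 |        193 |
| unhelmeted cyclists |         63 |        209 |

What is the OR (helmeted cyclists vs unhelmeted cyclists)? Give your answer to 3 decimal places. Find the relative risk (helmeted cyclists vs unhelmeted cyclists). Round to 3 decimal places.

OR = 0.877; RR = 0.902

OR = (51 × 209) / (193 × 63) = 10659/12159 ≈ 0.877
risk, helmeted cyclists = 51/244 = 0.2090
risk, unhelmeted cyclists = 63/272 = 0.2316
RR = 0.2090 / 0.2316 = 0.902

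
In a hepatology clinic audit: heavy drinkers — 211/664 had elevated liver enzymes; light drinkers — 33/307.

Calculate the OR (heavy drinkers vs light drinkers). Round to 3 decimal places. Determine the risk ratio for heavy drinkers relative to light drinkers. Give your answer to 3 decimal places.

OR = 3.867; RR = 2.956

OR = (211 × 274) / (453 × 33) = 57814/14949 ≈ 3.867
risk, heavy drinkers = 211/664 = 0.3178
risk, light drinkers = 33/307 = 0.1075
RR = 0.3178 / 0.1075 = 2.956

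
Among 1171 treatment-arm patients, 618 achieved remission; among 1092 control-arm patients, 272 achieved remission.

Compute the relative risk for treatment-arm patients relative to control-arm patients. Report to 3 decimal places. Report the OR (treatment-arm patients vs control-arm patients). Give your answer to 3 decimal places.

RR = 2.119; OR = 3.369

risk, treatment-arm patients = 618/1171 = 0.5278
risk, control-arm patients = 272/1092 = 0.2491
RR = 0.5278 / 0.2491 = 2.119
OR = (618 × 820) / (553 × 272) = 506760/150416 ≈ 3.369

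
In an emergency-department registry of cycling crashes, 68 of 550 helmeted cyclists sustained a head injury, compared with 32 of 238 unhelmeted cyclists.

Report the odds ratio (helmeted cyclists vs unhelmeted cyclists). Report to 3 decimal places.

OR = (68 × 206) / (482 × 32) = 14008/15424 ≈ 0.908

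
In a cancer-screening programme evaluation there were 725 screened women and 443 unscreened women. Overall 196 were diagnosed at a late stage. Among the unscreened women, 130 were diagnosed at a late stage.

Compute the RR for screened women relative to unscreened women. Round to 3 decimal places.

RR ≈ 0.310

screened women with the outcome: 196 − 130 = 66
screened women without the outcome: 725 − 66 = 659
unscreened women without the outcome: 443 − 130 = 313
risk, screened women = 66/725 = 0.0910
risk, unscreened women = 130/443 = 0.2935
RR = 0.0910 / 0.2935 = 0.310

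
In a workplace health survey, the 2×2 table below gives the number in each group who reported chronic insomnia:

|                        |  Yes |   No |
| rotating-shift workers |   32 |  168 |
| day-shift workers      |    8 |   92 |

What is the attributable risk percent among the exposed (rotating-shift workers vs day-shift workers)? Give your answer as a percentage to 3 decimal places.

risk, rotating-shift workers = 32/200 = 0.1600
risk, day-shift workers = 8/100 = 0.0800
AR% = (0.1600 − 0.0800) / 0.1600 = 0.5000 → 50.000%

50.000%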